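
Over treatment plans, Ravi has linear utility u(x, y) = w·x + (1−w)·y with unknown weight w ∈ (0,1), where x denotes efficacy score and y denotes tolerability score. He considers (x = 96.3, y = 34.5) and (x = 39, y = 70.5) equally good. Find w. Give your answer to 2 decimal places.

Equating utilities: w·96.3 + (1−w)·34.5 = w·39 + (1−w)·70.5.
Collecting terms: w·57.3 = (1−w)·36.
The marginal rate of substitution is 36/57.3, so w = 36/(57.3+36) = 0.39.

w = 0.39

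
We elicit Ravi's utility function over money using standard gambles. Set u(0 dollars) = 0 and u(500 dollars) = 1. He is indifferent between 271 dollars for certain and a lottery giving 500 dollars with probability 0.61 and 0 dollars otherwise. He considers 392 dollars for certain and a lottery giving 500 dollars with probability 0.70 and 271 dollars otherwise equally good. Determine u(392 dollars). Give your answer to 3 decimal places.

The first gamble pins u(271 dollars): it must equal 0.61·1 + 0.39·0 = 0.61.
Then u(392 dollars) = 0.70·u(500 dollars) + 0.30·u(271 dollars) = 0.70·1.00 + 0.30·0.61 = 0.8830.

0.883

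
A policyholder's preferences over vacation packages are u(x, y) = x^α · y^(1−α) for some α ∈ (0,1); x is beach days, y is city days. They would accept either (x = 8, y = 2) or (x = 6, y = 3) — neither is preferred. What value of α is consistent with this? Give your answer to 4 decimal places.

α ≈ 0.5850

The Cobb–Douglas utilities coincide, so 8^α·2^(1−α) = 6^α·3^(1−α).
Rearrange to (8/6)^α = (3/2)^(1−α) and take logs: α·0.2876821 = (1−α)·0.4054651.
With A = 0.2876821 and B = 0.4054651: α·A = (1−α)·B, so α = B/(A+B) = 0.4054651/0.6931472 ≈ 0.5850.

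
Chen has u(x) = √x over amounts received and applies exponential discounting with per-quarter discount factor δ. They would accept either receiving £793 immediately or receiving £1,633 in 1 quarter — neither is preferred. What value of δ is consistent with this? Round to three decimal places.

δ ≈ 0.697

Equating discounted utilities: u(793) = δ·u(1633) ⇒ δ = u(793)/u(1633).
With u(x) = √x: δ = √793/√1633 = √(793/1633) = 0.69686.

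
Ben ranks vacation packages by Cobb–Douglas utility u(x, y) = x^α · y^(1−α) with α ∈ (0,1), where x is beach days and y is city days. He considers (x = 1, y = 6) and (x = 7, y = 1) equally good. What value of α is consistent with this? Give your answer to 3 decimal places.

The Cobb–Douglas utilities coincide, so 1^α·6^(1−α) = 7^α·1^(1−α).
Taking logs: α·ln 1 + (1−α)·ln 6 = α·ln 7 + (1−α)·ln 1, i.e. α·-1.945910 = (1−α)·-1.791759.
So α/(1−α) = (-1.791759)/(-1.945910) = 0.920782, and α = 0.920782/1.920782 ≈ 0.479.

α ≈ 0.479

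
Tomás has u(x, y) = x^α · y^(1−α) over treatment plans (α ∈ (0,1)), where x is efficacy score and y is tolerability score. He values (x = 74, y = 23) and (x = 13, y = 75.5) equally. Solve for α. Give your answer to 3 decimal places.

α ≈ 0.406

Set the two utilities equal: 74^α·23^(1−α) = 13^α·75.5^(1−α).
Rearrange to (74/13)^α = (75.5/23)^(1−α) and take logs: α·1.739116 = (1−α)·1.188638.
So α/(1−α) = (1.188638)/(1.739116) = 0.683473, and α = 0.683473/1.683473 ≈ 0.406.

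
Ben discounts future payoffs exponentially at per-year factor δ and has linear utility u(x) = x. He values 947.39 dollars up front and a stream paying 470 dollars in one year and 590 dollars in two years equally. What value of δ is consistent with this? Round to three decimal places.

Equating present values: 947.39 = 470δ + 590δ².
That is, 590δ² + 470δ − 947.39 = 0, a quadratic in δ.
δ = (−470 + √(470² + 4·590·947.39)) / (2·590) = (−470 + √2456740.40) / 1180 ≈ 0.930.

δ ≈ 0.930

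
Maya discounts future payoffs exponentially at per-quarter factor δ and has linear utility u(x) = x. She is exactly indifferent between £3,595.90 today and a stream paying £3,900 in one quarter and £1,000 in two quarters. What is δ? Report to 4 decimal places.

The stream is worth 3900δ + 1000δ² today, so 3900δ + 1000δ² = 3595.90.
Rearranged: 1000δ² + 3900δ − 3595.90 = 0.
δ = (−3900 + √(3900² + 4·1000·3595.90)) / (2·1000) = (−3900 + √29593600.00) / 2000 ≈ 0.7700.

δ ≈ 0.7700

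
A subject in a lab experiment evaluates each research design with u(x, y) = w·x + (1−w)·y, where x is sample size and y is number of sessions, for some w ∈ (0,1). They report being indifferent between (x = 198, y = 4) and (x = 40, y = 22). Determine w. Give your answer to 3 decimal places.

w = 0.102

Indifference: w·198 + (1−w)·4 = w·40 + (1−w)·22.
Collecting terms: w·158 = (1−w)·18.
So w/(1−w) = 18/158 = 0.1139, giving w = 18/(158+18) = 0.102.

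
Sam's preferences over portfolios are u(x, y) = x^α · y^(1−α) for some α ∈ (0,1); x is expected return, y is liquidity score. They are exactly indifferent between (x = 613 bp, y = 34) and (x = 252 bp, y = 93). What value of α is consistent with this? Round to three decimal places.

Indifference: 613^α · 34^(1−α) = 252^α · 93^(1−α).
Rearrange to (613/252)^α = (93/34)^(1−α) and take logs: α·0.888936 = (1−α)·1.006239.
So α/(1−α) = (1.006239)/(0.888936) = 1.131959, and α = 1.131959/2.131959 ≈ 0.531.

α ≈ 0.531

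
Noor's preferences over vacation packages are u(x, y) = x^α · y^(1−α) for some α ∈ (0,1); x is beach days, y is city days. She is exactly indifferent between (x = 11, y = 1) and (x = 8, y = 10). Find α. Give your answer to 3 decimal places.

The Cobb–Douglas utilities coincide, so 11^α·1^(1−α) = 8^α·10^(1−α).
(11/8)^α = (10/1)^(1−α); take logs: α·ln(11/8) = (1−α)·ln(10/1), i.e. α·0.318454 = (1−α)·2.302585.
Thus α·(2.621039) = 2.302585, so α = 2.302585/2.621039 ≈ 0.879.

α ≈ 0.879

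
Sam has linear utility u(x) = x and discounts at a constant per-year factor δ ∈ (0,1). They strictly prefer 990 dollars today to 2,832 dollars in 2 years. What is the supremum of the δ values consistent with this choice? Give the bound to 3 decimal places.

δ < 0.591

Comparing present values: 990 > δ^2·2832.
Dividing by 2832: δ^2 < 0.34958. Both sides are positive, so the square root keeps the direction.
δ < (990/2832)^(1/2) ≈ 0.591.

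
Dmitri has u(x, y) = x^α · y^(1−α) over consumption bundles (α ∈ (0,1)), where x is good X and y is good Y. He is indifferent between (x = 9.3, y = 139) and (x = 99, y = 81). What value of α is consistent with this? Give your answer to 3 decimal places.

The Cobb–Douglas utilities coincide, so 9.3^α·139^(1−α) = 99^α·81^(1−α).
Rearrange to (9.3/99)^α = (81/139)^(1−α) and take logs: α·-2.365105 = (1−α)·-0.540025.
So α/(1−α) = (-0.540025)/(-2.365105) = 0.228330, and α = 0.228330/1.228330 ≈ 0.186.

α ≈ 0.186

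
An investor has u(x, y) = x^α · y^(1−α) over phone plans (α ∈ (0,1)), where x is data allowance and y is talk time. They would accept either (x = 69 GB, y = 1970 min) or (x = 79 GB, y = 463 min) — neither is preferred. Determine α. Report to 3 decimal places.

α ≈ 0.915

Set the two utilities equal: 69^α·1970^(1−α) = 79^α·463^(1−α).
Taking logs: α·ln 69 + (1−α)·ln 1970 = α·ln 79 + (1−α)·ln 463, i.e. α·-0.135341 = (1−α)·-1.448062.
With A = -0.135341 and B = -1.448062: α·A = (1−α)·B, so α = B/(A+B) = -1.448062/-1.583403 ≈ 0.915.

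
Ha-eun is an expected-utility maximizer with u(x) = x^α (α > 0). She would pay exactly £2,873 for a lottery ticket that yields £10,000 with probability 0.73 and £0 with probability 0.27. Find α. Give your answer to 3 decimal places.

α ≈ 0.252

The lottery's expected utility is 0.73·u(10000) + 0.27·u(0) = 0.73·10000^α (since u(0) = 0 for α > 0).
Indifference: 2873^α = 0.73·10000^α, so (2873/10000)^α = 0.73.
Taking logs: α·ln(2873/10000) = ln(0.73), so α = -0.314711 / -1.247228 ≈ 0.252.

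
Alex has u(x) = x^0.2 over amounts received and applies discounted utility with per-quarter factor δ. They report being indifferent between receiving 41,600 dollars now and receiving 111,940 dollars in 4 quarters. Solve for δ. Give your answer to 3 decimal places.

The payoff in 4 quarters is discounted by δ^4, so u(41600) = δ^4·u(111940) and δ^4 = u(41600)/u(111940).
With u(x) = x^0.2: δ^4 = 41600^0.2/111940^0.2 = (41600/111940)^0.2 = 0.82039.
So δ = 0.82039^(1/4) ≈ 0.952.

δ ≈ 0.952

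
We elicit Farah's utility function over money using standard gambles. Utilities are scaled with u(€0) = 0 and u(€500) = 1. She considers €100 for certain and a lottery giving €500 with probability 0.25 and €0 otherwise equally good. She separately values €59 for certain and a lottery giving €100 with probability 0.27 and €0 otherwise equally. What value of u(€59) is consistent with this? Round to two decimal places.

0.07

From the first indifference, u(€100) = 0.25·u(€500) + 0.75·u(€0) = 0.25·1 + 0.75·0 = 0.25.
Then u(€59) = 0.27·u(€100) + 0.73·u(€0) = 0.27·0.25 + 0.73·0.00 = 0.0675.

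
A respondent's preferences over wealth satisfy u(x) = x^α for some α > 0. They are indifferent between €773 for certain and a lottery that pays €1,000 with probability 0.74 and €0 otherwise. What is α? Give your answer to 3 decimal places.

Since u(0) = 0, the lottery's EU is 0.74·1000^α.
Equating: 773^α = 0.74·1000^α, i.e. 0.7730^α = 0.74.
Take logs: α = ln 0.74 / ln(773/1000) ≈ 1.16945.

α ≈ 1.169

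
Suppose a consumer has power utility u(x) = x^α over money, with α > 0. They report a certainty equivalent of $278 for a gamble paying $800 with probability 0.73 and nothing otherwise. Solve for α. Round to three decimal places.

α ≈ 0.298

Since u(0) = 0, the lottery's EU is 0.73·800^α.
Indifference: 278^α = 0.73·800^α, so (278/800)^α = 0.73.
α = ln(0.73) / ln(278/800) = -0.314711/-1.056991 ≈ 0.298.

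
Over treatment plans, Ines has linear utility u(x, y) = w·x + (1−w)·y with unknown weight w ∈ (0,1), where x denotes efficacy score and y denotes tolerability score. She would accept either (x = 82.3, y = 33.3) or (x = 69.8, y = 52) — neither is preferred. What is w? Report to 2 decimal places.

w = 0.60

Equating utilities: w·82.3 + (1−w)·33.3 = w·69.8 + (1−w)·52.
Rearranging, 12.5·w − 18.7·(1−w) = 0.
Hence w = 18.7/(12.5+18.7) = 18.7/31.2 = 0.60.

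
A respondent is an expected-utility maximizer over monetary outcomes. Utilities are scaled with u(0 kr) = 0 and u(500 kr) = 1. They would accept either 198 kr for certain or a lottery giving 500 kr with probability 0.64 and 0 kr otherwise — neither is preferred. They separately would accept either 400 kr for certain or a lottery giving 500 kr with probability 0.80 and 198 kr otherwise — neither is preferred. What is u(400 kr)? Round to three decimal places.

From the first indifference, u(198 kr) = 0.64·u(500 kr) + 0.36·u(0 kr) = 0.64·1 + 0.36·0 = 0.64.
Chaining: u(400 kr) = 0.80·1.00 + 0.20·0.64 = 0.9280.

0.928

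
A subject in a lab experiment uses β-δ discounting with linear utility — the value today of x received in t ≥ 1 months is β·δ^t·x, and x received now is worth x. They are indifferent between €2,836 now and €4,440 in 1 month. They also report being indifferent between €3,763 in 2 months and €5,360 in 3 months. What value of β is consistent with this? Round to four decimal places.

From the later pair, β·δ^2·3763 = β·δ^3·5360; dividing through, δ = 3763/5360 = 0.70205.
Now use the now-vs-future pair: 2836 = β·δ·4440 gives β = 2836/(0.70205·4440) ≈ 0.9098.

β ≈ 0.9098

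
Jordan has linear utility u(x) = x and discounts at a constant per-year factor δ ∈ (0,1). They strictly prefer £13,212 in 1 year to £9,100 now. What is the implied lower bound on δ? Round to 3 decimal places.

The preference means 9100 < δ·13212.
Dividing through by 13212 gives δ > 0.68877.

δ > 0.689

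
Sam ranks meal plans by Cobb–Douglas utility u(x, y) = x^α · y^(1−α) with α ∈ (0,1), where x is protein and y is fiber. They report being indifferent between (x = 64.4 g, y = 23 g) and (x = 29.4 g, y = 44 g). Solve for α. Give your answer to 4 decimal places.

α ≈ 0.4527

Indifference: 64.4^α · 23^(1−α) = 29.4^α · 44^(1−α).
Taking logs: α·ln 64.4 + (1−α)·ln 23 = α·ln 29.4 + (1−α)·ln 44, i.e. α·0.7841190 = (1−α)·0.6486954.
So α/(1−α) = (0.6486954)/(0.7841190) = 0.8272920, and α = 0.8272920/1.8272920 ≈ 0.4527.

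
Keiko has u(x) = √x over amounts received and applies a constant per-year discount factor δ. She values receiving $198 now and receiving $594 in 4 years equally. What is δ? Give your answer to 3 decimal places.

δ ≈ 0.872

The payoff in 4 years is discounted by δ^4, so u(198) = δ^4·u(594) and δ^4 = u(198)/u(594).
Since u(x) = √x, δ^4 = √(198/594) = 0.57735.
So δ = 0.57735^(1/4) ≈ 0.872.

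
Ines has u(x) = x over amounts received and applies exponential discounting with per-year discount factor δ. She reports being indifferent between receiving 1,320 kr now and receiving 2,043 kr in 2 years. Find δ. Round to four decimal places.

δ ≈ 0.8038

The payoff in 2 years is discounted by δ^2, so u(1320) = δ^2·u(2043) and δ^2 = u(1320)/u(2043).
With u(x) = x: δ^2 = 1320/2043 = 0.64611.
So δ = 0.64611^(1/2) ≈ 0.8038.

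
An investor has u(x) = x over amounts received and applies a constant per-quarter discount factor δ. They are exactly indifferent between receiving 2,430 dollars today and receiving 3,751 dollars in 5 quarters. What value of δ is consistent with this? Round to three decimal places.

Equating discounted utilities: u(2430) = δ^5·u(3751) ⇒ δ^5 = u(2430)/u(3751).
With u(x) = x: δ^5 = 2430/3751 = 0.64783.
So δ = 0.64783^(1/5) ≈ 0.917.

δ ≈ 0.917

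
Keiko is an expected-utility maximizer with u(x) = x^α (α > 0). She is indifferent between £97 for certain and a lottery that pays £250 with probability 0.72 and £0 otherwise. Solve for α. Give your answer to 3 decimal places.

The lottery's expected utility is 0.72·u(250) + 0.28·u(0) = 0.72·250^α (since u(0) = 0 for α > 0).
Equating: 97^α = 0.72·250^α, i.e. 0.3880^α = 0.72.
Taking logs: α·ln(97/250) = ln(0.72), so α = -0.328504 / -0.946750 ≈ 0.347.

α ≈ 0.347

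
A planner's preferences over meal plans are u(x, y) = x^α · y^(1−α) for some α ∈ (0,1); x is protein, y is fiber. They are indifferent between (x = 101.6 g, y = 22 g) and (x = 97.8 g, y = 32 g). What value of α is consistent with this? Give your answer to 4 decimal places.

α ≈ 0.9077

Set the two utilities equal: 101.6^α·22^(1−α) = 97.8^α·32^(1−α).
Taking logs: α·ln 101.6 + (1−α)·ln 22 = α·ln 97.8 + (1−α)·ln 32, i.e. α·0.0381190 = (1−α)·0.3746934.
Thus α·(0.4128124) = 0.3746934, so α = 0.3746934/0.4128124 ≈ 0.9077.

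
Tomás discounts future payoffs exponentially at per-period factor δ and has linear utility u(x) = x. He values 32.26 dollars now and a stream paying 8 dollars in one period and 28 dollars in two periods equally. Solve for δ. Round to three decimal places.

δ ≈ 0.940

Present value of the stream is 8·δ + 28·δ². Indifference gives 8δ + 28δ² = 32.26.
So 28δ² + 8δ − 32.26 = 0.
The positive root is δ = [−8 + √(8² + 4·28·32.26)] / (2·28) = (−8 + 60.639)/56 ≈ 0.940.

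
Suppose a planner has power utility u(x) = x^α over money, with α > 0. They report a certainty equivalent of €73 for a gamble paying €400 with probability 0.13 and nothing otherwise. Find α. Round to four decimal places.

α ≈ 1.1994

The lottery's expected utility is 0.13·u(400) + 0.87·u(0) = 0.13·400^α (since u(0) = 0 for α > 0).
Equating: 73^α = 0.13·400^α, i.e. 0.1825^α = 0.13.
Take logs: α = ln 0.13 / ln(73/400) ≈ 1.199421.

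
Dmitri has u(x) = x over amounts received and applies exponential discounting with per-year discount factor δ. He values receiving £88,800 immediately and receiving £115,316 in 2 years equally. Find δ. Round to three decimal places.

Equating discounted utilities: u(88800) = δ^2·u(115316) ⇒ δ^2 = u(88800)/u(115316).
With u(x) = x: δ^2 = 88800/115316 = 0.77006.
Taking the square root: δ = 0.77006^(1/2) ≈ 0.878.

δ ≈ 0.878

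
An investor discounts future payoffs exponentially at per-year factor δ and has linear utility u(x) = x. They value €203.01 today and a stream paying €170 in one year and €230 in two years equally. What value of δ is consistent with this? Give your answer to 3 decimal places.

δ ≈ 0.640

Present value of the stream is 170·δ + 230·δ². Indifference gives 170δ + 230δ² = 203.01.
Rearranged: 230δ² + 170δ − 203.01 = 0.
By the quadratic formula (taking the positive root), δ = (−170 + √215669.20) / 460 ≈ 0.640.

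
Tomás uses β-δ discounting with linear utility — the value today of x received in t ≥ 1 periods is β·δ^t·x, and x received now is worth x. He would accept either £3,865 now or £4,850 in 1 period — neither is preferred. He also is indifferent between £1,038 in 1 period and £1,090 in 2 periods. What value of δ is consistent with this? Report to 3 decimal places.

δ ≈ 0.952

The second indifference involves only future payoffs, so β cancels: β·δ^1·1038 = β·δ^2·1090, giving δ = 1038/1090 = 0.95229.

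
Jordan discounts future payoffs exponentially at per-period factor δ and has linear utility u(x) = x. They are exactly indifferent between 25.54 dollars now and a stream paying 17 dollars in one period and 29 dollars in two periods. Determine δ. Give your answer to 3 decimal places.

The stream is worth 17δ + 29δ² today, so 17δ + 29δ² = 25.54.
Rearranged: 29δ² + 17δ − 25.54 = 0.
The positive root is δ = [−17 + √(17² + 4·29·25.54)] / (2·29) = (−17 + 57.023)/58 ≈ 0.690.

δ ≈ 0.690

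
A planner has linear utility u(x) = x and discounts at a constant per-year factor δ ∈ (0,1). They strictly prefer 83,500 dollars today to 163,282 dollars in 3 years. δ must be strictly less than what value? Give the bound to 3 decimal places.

The preference means 83500 > δ^3·163282.
So δ^3 < 83500/163282 = 0.51139; taking the cube root of both positive sides preserves the inequality.
δ < (83500/163282)^(1/3) ≈ 0.800.

δ < 0.800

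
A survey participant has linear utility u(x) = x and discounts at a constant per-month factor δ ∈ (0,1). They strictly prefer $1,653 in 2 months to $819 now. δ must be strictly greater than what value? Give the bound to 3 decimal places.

Under u(x) = x this choice says 819 < δ^2·1653.
Dividing by 1653: δ^2 > 0.49546. Both sides are positive, so the square root keeps the direction.
δ > (819/1653)^(1/2) ≈ 0.704.

δ > 0.704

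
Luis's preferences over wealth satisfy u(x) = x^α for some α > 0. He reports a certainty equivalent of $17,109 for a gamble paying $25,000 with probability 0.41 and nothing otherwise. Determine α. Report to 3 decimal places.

Since u(0) = 0, the lottery's EU is 0.41·25000^α.
Indifference: 17109^α = 0.41·25000^α, so (17109/25000)^α = 0.41.
α = ln(0.41) / ln(17109/25000) = -0.891598/-0.379271 ≈ 2.351.

α ≈ 2.351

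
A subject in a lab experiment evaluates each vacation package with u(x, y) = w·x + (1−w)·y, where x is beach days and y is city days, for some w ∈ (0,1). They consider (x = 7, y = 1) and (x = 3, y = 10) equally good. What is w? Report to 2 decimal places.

w = 0.69

Indifference: w·7 + (1−w)·1 = w·3 + (1−w)·10.
w·(7−3) = (1−w)·(10−1), i.e. w·4 = (1−w)·9.
Hence w = 9/(4+9) = 9/13 = 0.69.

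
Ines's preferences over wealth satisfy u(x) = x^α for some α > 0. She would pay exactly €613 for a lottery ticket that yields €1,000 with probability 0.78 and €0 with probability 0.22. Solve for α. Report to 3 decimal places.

α ≈ 0.508

The lottery's expected utility is 0.78·u(1000) + 0.22·u(0) = 0.78·1000^α (since u(0) = 0 for α > 0).
Indifference: 613^α = 0.78·1000^α, so (613/1000)^α = 0.78.
Taking logs: α·ln(613/1000) = ln(0.78), so α = -0.248461 / -0.489390 ≈ 0.508.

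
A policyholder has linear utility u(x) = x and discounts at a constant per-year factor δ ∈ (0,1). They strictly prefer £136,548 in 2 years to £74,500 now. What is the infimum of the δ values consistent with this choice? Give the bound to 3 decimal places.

Under u(x) = x this choice says 74500 < δ^2·136548.
So δ^2 > 74500/136548 = 0.54560; taking the square root of both positive sides preserves the inequality.
δ > (74500/136548)^(1/2) ≈ 0.739.

δ > 0.739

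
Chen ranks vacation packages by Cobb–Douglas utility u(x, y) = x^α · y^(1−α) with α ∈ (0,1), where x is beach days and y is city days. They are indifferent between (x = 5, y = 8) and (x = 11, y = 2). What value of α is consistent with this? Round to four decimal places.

α ≈ 0.6374

The Cobb–Douglas utilities coincide, so 5^α·8^(1−α) = 11^α·2^(1−α).
Rearrange to (5/11)^α = (2/8)^(1−α) and take logs: α·-0.7884574 = (1−α)·-1.3862944.
With A = -0.7884574 and B = -1.3862944: α·A = (1−α)·B, so α = B/(A+B) = -1.3862944/-2.1747518 ≈ 0.6374.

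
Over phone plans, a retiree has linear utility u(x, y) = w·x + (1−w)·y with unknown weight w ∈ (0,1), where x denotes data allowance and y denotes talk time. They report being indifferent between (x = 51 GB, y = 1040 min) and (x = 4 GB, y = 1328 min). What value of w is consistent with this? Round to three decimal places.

w = 0.860

Equating utilities: w·51 + (1−w)·1040 = w·4 + (1−w)·1328.
Rearranging, 47·w − 288·(1−w) = 0.
Hence w = 288/(47+288) = 288/335 = 0.860.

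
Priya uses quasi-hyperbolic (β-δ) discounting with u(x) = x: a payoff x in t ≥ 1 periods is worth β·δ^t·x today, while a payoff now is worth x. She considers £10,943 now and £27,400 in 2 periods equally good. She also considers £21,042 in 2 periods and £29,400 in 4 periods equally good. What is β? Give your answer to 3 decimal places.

β ≈ 0.558

From the later pair, β·δ^2·21042 = β·δ^4·29400; dividing through, δ^2 = 21042/29400 = 0.71571, so δ = 0.84600.
Now use the now-vs-future pair: 10943 = β·δ^2·27400 gives β = 10943/(0.71571·27400) ≈ 0.558.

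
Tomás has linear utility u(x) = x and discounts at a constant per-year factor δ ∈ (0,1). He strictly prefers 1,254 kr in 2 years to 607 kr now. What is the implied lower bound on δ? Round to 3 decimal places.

Comparing present values: 607 < δ^2·1254.
So δ^2 > 607/1254 = 0.48405; taking the square root of both positive sides preserves the inequality.
δ > 0.48405^(1/2) = 0.696.

δ > 0.696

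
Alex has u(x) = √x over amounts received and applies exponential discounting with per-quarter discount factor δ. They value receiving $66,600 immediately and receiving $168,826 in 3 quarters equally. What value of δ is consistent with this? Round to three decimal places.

δ ≈ 0.856

Equating discounted utilities: u(66600) = δ^3·u(168826) ⇒ δ^3 = u(66600)/u(168826).
Since u(x) = √x, δ^3 = √(66600/168826) = 0.62808.
Taking the cube root: δ = 0.62808^(1/3) ≈ 0.856.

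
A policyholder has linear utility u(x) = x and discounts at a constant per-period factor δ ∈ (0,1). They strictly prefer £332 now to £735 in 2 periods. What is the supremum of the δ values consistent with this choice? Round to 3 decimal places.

Under u(x) = x this choice says 332 > δ^2·735.
Dividing by 735: δ^2 < 0.45170. Both sides are positive, so the square root keeps the direction.
δ < (332/735)^(1/2) ≈ 0.672.

δ < 0.672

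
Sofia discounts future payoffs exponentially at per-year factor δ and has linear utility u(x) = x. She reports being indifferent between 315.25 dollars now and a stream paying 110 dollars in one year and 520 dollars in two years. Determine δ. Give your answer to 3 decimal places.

The stream is worth 110δ + 520δ² today, so 110δ + 520δ² = 315.25.
So 520δ² + 110δ − 315.25 = 0.
By the quadratic formula (taking the positive root), δ = (−110 + √667820.00) / 1040 ≈ 0.680.

δ ≈ 0.680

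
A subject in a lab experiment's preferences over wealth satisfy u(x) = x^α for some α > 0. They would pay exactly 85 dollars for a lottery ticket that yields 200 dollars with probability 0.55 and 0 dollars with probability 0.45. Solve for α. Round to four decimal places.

α ≈ 0.6987

The lottery's expected utility is 0.55·u(200) + 0.45·u(0) = 0.55·200^α (since u(0) = 0 for α > 0).
Indifference: 85^α = 0.55·200^α, so (85/200)^α = 0.55.
Take logs: α = ln 0.55 / ln(85/200) ≈ 0.698680.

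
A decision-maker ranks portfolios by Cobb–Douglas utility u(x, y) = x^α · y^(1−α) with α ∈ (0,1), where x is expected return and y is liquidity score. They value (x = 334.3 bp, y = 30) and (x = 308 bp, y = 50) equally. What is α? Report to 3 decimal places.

The Cobb–Douglas utilities coincide, so 334.3^α·30^(1−α) = 308^α·50^(1−α).
(334.3/308)^α = (50/30)^(1−α); take logs: α·ln(334.3/308) = (1−α)·ln(50/30), i.e. α·0.081939 = (1−α)·0.510826.
Thus α·(0.592765) = 0.510826, so α = 0.510826/0.592765 ≈ 0.862.

α ≈ 0.862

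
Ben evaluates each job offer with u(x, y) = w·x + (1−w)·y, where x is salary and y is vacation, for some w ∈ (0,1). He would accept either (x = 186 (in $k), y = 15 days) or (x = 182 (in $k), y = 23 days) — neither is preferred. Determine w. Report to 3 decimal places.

w = 0.667

Indifference: w·186 + (1−w)·15 = w·182 + (1−w)·23.
w·(186−182) = (1−w)·(23−15), i.e. w·4 = (1−w)·8.
The marginal rate of substitution is 8/4, so w = 8/(4+8) = 0.667.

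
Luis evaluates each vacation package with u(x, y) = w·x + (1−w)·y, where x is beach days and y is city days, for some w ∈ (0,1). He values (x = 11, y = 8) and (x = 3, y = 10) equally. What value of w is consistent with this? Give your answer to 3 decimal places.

w = 0.200

Indifference: w·11 + (1−w)·8 = w·3 + (1−w)·10.
w·(11−3) = (1−w)·(10−8), i.e. w·8 = (1−w)·2.
Hence w = 2/(8+2) = 2/10 = 0.200.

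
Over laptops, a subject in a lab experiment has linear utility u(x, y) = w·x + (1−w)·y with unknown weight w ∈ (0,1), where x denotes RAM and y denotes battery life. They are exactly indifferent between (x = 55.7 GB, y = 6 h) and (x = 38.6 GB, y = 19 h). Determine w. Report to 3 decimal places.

u(55.7,6) = u(38.6,19) means w·55.7 + (1−w)·6 = w·38.6 + (1−w)·19.
Collecting terms: w·17.1 = (1−w)·13.
Hence w = 13/(17.1+13) = 13/30.1 = 0.432.

w = 0.432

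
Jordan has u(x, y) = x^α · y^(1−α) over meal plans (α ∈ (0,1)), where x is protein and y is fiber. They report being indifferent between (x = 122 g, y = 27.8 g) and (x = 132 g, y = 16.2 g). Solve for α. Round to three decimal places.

α ≈ 0.873

Set the two utilities equal: 122^α·27.8^(1−α) = 132^α·16.2^(1−α).
Taking logs: α·ln 122 + (1−α)·ln 27.8 = α·ln 132 + (1−α)·ln 16.2, i.e. α·-0.078781 = (1−α)·-0.540025.
Thus α·(-0.618806) = -0.540025, so α = -0.540025/-0.618806 ≈ 0.873.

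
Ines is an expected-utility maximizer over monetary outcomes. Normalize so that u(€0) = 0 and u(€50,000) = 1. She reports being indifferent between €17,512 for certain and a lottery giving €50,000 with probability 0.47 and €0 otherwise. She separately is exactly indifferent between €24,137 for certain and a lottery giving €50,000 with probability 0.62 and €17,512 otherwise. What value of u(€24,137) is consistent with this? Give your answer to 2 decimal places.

0.80

The first gamble pins u(€17,512): it must equal 0.47·1 + 0.53·0 = 0.47.
Then u(€24,137) = 0.62·u(€50,000) + 0.38·u(€17,512) = 0.62·1.00 + 0.38·0.47 = 0.7986.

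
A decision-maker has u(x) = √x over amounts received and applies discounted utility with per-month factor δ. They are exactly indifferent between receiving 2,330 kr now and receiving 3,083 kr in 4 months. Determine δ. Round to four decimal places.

Indifference means u(2330) = δ^4 · u(3083), so δ^4 = u(2330)/u(3083).
Since u(x) = √x, δ^4 = √(2330/3083) = 0.86934.
Hence δ = (0.86934)^(1/4) = 0.965601.

δ ≈ 0.9656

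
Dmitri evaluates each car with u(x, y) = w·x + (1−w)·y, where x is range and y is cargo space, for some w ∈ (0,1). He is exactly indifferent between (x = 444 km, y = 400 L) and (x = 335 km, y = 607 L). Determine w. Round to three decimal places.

u(444,400) = u(335,607) means w·444 + (1−w)·400 = w·335 + (1−w)·607.
Collecting terms: w·109 = (1−w)·207.
Hence w = 207/(109+207) = 207/316 = 0.655.

w = 0.655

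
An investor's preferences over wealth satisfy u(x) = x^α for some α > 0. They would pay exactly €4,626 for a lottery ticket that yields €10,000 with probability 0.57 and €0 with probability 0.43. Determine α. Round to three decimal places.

α ≈ 0.729

Since u(0) = 0, the lottery's EU is 0.57·10000^α.
Equating: 4626^α = 0.57·10000^α, i.e. 0.4626^α = 0.57.
Take logs: α = ln 0.57 / ln(4626/10000) ≈ 0.72918.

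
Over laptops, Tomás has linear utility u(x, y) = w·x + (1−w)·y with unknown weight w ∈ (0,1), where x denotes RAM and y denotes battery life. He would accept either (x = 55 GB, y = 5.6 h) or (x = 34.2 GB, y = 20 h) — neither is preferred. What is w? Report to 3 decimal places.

w = 0.409

Equating utilities: w·55 + (1−w)·5.6 = w·34.2 + (1−w)·20.
w·(55−34.2) = (1−w)·(20−5.6), i.e. w·20.8 = (1−w)·14.4.
Hence w = 14.4/(20.8+14.4) = 14.4/35.2 = 0.409.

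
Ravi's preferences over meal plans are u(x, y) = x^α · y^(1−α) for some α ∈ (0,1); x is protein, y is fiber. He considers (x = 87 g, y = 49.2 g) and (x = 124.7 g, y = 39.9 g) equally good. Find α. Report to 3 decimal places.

Indifference: 87^α · 49.2^(1−α) = 124.7^α · 39.9^(1−α).
(87/124.7)^α = (39.9/49.2)^(1−α); take logs: α·ln(87/124.7) = (1−α)·ln(39.9/49.2), i.e. α·-0.360003 = (1−α)·-0.209517.
So α/(1−α) = (-0.209517)/(-0.360003) = 0.581987, and α = 0.581987/1.581987 ≈ 0.368.

α ≈ 0.368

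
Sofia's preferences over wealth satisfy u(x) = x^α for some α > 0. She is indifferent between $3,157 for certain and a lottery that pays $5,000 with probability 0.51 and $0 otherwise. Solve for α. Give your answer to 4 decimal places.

α ≈ 1.4644

Since u(0) = 0, the lottery's EU is 0.51·5000^α.
Equating: 3157^α = 0.51·5000^α, i.e. 0.6314^α = 0.51.
α = ln(0.51) / ln(3157/5000) = -0.6733446/-0.4598157 ≈ 1.4644.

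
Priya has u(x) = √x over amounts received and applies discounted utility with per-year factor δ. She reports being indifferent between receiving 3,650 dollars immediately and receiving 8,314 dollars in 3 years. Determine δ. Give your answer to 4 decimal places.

δ ≈ 0.8718

Indifference means u(3650) = δ^3 · u(8314), so δ^3 = u(3650)/u(8314).
With u(x) = √x: δ^3 = √3650/√8314 = √(3650/8314) = 0.66258.
Taking the cube root: δ = 0.66258^(1/3) ≈ 0.8718.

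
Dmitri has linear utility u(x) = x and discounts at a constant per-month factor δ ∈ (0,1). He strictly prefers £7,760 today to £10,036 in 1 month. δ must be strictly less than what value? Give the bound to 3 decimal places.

δ < 0.773

Comparing present values: 7760 > δ·10036.
So δ < 7760/10036 = 0.77322.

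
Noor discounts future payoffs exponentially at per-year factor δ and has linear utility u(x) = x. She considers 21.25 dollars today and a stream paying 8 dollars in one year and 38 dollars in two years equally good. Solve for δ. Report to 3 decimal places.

δ ≈ 0.650

Present value of the stream is 8·δ + 38·δ². Indifference gives 8δ + 38δ² = 21.25.
That is, 38δ² + 8δ − 21.25 = 0, a quadratic in δ.
δ = (−8 + √(8² + 4·38·21.25)) / (2·38) = (−8 + √3294.00) / 76 ≈ 0.650.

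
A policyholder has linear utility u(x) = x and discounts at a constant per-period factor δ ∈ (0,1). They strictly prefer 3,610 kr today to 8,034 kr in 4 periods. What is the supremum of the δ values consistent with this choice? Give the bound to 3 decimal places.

δ < 0.819

Under u(x) = x this choice says 3610 > δ^4·8034.
So δ^4 < 3610/8034 = 0.44934; taking the 4th root of both positive sides preserves the inequality.
δ < 0.44934^(1/4) = 0.819.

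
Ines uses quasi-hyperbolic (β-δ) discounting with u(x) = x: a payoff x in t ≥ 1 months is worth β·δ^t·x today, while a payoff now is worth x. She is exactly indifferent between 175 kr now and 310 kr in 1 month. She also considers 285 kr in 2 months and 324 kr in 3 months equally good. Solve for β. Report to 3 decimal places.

From the later pair, β·δ^2·285 = β·δ^3·324; dividing through, δ = 285/324 = 0.87963.
The first indifference: 175 = β·δ·310, so β = 175/(δ·310) = 175/(0.87963·310) ≈ 0.642.

β ≈ 0.642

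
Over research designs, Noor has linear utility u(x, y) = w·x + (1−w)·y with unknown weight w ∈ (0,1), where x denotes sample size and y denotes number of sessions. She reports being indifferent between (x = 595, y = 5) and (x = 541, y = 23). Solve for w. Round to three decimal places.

w = 0.250

Equating utilities: w·595 + (1−w)·5 = w·541 + (1−w)·23.
Rearranging, 54·w − 18·(1−w) = 0.
Hence w = 18/(54+18) = 18/72 = 0.250.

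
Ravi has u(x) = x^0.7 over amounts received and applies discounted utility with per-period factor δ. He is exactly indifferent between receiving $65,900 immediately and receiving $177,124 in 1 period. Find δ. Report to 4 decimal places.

The payoff in 1 period is discounted by δ, so u(65900) = δ·u(177124) and δ = u(65900)/u(177124).
With u(x) = x^0.7: δ = 65900^0.7/177124^0.7 = (65900/177124)^0.7 = 0.50052.

δ ≈ 0.5005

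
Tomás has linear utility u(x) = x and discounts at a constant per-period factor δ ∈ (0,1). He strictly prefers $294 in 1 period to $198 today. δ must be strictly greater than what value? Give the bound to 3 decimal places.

The preference means 198 < δ·294.
So δ > 198/294 = 0.67347.

δ > 0.673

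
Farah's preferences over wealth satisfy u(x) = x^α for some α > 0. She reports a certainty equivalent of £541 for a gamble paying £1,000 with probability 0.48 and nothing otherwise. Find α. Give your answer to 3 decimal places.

EU(lottery) = 0.48·1000^α + 0.52·0 = 0.48·1000^α.
Setting u(541) equal to that: 541^α = 0.48·1000^α ⇒ (541/1000)^α = 0.48.
Taking logs: α·ln(541/1000) = ln(0.48), so α = -0.733969 / -0.614336 ≈ 1.195.

α ≈ 1.195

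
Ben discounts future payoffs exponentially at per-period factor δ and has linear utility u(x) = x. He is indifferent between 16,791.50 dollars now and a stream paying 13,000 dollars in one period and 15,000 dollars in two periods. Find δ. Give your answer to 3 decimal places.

Present value of the stream is 13000·δ + 15000·δ². Indifference gives 13000δ + 15000δ² = 16791.50.
So 15000δ² + 13000δ − 16791.50 = 0.
By the quadratic formula (taking the positive root), δ = (−13000 + √1176490000.00) / 30000 ≈ 0.710.

δ ≈ 0.710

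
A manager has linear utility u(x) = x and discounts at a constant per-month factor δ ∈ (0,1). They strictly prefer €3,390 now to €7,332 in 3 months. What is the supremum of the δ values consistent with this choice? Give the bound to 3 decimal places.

δ < 0.773

Under u(x) = x this choice says 3390 > δ^3·7332.
So δ^3 < 3390/7332 = 0.46236; taking the cube root of both positive sides preserves the inequality.
δ < 0.46236^(1/3) = 0.773.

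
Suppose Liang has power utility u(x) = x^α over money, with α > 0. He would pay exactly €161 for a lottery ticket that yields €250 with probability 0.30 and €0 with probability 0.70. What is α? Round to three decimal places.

EU(lottery) = 0.30·250^α + 0.70·0 = 0.30·250^α.
Setting u(161) equal to that: 161^α = 0.30·250^α ⇒ (161/250)^α = 0.30.
Taking logs: α·ln(161/250) = ln(0.30), so α = -1.203973 / -0.440057 ≈ 2.736.

α ≈ 2.736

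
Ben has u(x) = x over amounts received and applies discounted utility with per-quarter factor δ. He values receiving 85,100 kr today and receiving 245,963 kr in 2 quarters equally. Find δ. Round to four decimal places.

The payoff in 2 quarters is discounted by δ^2, so u(85100) = δ^2·u(245963) and δ^2 = u(85100)/u(245963).
With u(x) = x: δ^2 = 85100/245963 = 0.34599.
Taking the square root: δ = 0.34599^(1/2) ≈ 0.5882.

δ ≈ 0.5882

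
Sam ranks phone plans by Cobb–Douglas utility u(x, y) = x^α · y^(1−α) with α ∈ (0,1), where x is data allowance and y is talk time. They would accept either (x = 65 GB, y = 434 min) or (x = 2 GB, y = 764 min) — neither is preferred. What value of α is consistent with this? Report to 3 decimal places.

α ≈ 0.140

The Cobb–Douglas utilities coincide, so 65^α·434^(1−α) = 2^α·764^(1−α).
(65/2)^α = (764/434)^(1−α); take logs: α·ln(65/2) = (1−α)·ln(764/434), i.e. α·3.481240 = (1−α)·0.565523.
Thus α·(4.046763) = 0.565523, so α = 0.565523/4.046763 ≈ 0.140.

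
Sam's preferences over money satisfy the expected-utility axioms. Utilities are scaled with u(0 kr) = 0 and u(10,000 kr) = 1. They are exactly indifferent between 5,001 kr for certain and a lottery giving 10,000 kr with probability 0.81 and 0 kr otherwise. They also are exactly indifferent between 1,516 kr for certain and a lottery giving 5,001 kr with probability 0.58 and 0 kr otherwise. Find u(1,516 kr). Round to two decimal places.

From the first indifference, u(5,001 kr) = 0.81·u(10,000 kr) + 0.19·u(0 kr) = 0.81·1 + 0.19·0 = 0.81.
The second indifference gives u(1,516 kr) = 0.58·u(5,001 kr) + 0.42·u(0 kr) = 0.58·0.81 + 0.42·0.00 = 0.4698.

0.47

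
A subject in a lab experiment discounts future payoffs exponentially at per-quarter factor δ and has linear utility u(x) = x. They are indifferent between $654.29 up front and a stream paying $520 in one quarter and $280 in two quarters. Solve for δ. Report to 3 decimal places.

δ ≈ 0.860

The stream is worth 520δ + 280δ² today, so 520δ + 280δ² = 654.29.
That is, 280δ² + 520δ − 654.29 = 0, a quadratic in δ.
By the quadratic formula (taking the positive root), δ = (−520 + √1003204.80) / 560 ≈ 0.860.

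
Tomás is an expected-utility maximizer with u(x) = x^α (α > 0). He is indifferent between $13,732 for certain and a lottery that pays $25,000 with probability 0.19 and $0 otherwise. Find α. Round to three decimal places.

α ≈ 2.772

The lottery's expected utility is 0.19·u(25000) + 0.81·u(0) = 0.19·25000^α (since u(0) = 0 for α > 0).
Equating: 13732^α = 0.19·25000^α, i.e. 0.5493^α = 0.19.
Taking logs: α·ln(13732/25000) = ln(0.19), so α = -1.660731 / -0.599147 ≈ 2.772.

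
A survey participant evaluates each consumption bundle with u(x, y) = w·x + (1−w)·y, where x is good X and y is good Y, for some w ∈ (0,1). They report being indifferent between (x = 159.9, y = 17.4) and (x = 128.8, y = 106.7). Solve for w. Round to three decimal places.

Equating utilities: w·159.9 + (1−w)·17.4 = w·128.8 + (1−w)·106.7.
w·(159.9−128.8) = (1−w)·(106.7−17.4), i.e. w·31.1 = (1−w)·89.3.
Hence w = 89.3/(31.1+89.3) = 89.3/120.4 = 0.742.

w = 0.742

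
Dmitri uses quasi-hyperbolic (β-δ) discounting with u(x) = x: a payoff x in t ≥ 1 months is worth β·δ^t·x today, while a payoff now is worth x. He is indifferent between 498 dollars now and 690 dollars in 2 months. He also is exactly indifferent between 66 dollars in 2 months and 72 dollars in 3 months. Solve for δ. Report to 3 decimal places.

δ ≈ 0.917

Both payoffs in the second observation are in the future, so β drops out: δ^2·66 = δ^3·72 ⇒ δ = 66/72 = 0.91667.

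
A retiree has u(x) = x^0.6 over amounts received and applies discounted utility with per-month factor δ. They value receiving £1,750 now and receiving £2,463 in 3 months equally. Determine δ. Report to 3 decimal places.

δ ≈ 0.934

Indifference means u(1750) = δ^3 · u(2463), so δ^3 = u(1750)/u(2463).
With u(x) = x^0.6: δ^3 = 1750^0.6/2463^0.6 = (1750/2463)^0.6 = 0.81460.
So δ = 0.81460^(1/3) ≈ 0.934.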